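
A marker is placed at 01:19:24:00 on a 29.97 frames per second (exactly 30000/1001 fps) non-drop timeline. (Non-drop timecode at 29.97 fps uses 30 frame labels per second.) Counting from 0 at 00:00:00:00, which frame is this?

frame 142920

Total seconds to the label: (1 × 3600 + 19 × 60 + 24) = 4764.
Frame index = 4764 × 30 + 0 = 142920.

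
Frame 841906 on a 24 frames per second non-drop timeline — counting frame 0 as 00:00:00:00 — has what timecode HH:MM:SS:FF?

09:44:39:10

841906 ÷ 24 = 35079 full seconds, remainder 10 frames.
35079 s = 9 h 44 min 39 s.
Timecode: 09:44:39:10.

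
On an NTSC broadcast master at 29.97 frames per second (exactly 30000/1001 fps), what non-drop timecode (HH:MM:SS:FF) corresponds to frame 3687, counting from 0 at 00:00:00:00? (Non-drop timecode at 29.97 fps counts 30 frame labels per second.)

3687 ÷ 30 = 122 full seconds, remainder 27 frames.
122 s = 0 h 2 min 2 s.
Timecode: 00:02:02:27.

00:02:02:27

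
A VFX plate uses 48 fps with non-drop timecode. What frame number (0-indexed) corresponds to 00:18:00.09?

frame 51849

Total seconds to the label: (0 × 3600 + 18 × 60 + 0) = 1080.
Frame index = 1080 × 48 + 9 = 51849.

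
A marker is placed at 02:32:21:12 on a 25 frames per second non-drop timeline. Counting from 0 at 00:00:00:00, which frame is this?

frame 228537

Total seconds to the label: (2 × 3600 + 32 × 60 + 21) = 9141.
Frame index = 9141 × 25 + 12 = 228537.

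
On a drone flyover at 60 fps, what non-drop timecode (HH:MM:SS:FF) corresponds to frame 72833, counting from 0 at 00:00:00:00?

00:20:13:53

72833 ÷ 60 = 1213 full seconds, remainder 53 frames.
1213 s = 0 h 20 min 13 s.
Timecode: 00:20:13:53.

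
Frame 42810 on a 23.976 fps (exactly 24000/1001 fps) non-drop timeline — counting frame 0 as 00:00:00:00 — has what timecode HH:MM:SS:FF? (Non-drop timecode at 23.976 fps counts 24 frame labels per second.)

42810 ÷ 24 = 1783 full seconds, remainder 18 frames.
1783 s = 0 h 29 min 43 s.
Timecode: 00:29:43:18.

00:29:43:18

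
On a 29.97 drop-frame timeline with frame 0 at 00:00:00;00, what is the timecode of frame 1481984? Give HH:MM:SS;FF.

Each 10-minute DF block holds 10 × 60 × 30 − 9 × 2 = 17982 frames. 1481984 ÷ 17982 → 82 full blocks, remainder 7460.
Within the partial block the first minute is 1800 frames and each further minute 1798, so 4 further minute boundaries passed. Total skipped labels = 18 × 82 + 2 × 4 = 1484.
Non-drop label index = 1481984 + 1484 = 1483468; at 30 labels/s that is 13:44:08:28, i.e. DF 13:44:08;28.

13:44:08;28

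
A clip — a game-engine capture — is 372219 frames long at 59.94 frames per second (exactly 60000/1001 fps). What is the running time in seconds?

6209.85365 seconds

Running time = 372219 / (60000/1001) = 6209.85365 s.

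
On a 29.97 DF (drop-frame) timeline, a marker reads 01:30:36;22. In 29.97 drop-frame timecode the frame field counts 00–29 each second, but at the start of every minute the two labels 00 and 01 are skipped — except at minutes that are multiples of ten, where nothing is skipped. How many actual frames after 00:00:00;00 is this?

162940

As if non-drop at 30 labels/s: (1 × 3600 + 30 × 60 + 36) × 30 + 22 = 163102.
Minute boundaries passed: 90; those not divisible by 10: 90 − 9 = 81; dropped labels = 2 × 81 = 162.
Actual frame index = 163102 − 162 = 162940.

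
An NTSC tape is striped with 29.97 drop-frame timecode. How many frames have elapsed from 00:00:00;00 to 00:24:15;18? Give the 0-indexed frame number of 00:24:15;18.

As if non-drop at 30 labels/s: (0 × 3600 + 24 × 60 + 15) × 30 + 18 = 43668.
Minute boundaries passed: 24; those not divisible by 10: 24 − 2 = 22; dropped labels = 2 × 22 = 44.
Actual frame index = 43668 − 44 = 43624.

43624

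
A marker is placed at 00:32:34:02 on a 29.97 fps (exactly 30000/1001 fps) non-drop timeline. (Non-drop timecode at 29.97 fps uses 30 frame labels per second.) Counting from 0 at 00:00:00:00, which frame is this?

Total seconds to the label: (0 × 3600 + 32 × 60 + 34) = 1954.
Frame index = 1954 × 30 + 2 = 58622.

frame 58622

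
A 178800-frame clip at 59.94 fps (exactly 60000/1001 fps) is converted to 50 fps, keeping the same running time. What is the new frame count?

149149 frames

Target frames = source frames × (target rate / source rate) = 178800 × (50)/(60000/1001) = 178800 × 1001/1200 = 149149.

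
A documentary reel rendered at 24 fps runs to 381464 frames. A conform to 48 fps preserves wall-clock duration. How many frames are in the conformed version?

Target frames = source frames × (target rate / source rate) = 381464 × (48)/(24) = 381464 × 2 = 762928.

762928 frames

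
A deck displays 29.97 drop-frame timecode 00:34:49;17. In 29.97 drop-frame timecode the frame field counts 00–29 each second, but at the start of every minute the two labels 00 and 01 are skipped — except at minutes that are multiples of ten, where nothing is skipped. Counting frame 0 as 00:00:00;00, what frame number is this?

62625

Complete 10-minute blocks: 3, each 17982 frames → 53946.
Remaining 4 whole minutes in the current block: 1800 + 3 × 1798 = 7194 frames.
Within the current minute: 49 × 30 + 17 − 2 = 1485 (labels ;00/;01 skipped at this minute). Total = 53946 + 7194 + 1485 = 62625.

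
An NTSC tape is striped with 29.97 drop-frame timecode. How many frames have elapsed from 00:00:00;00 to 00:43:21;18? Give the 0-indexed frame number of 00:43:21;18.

77970

As if non-drop at 30 labels/s: (0 × 3600 + 43 × 60 + 21) × 30 + 18 = 78048.
Minute boundaries passed: 43; those not divisible by 10: 43 − 4 = 39; dropped labels = 2 × 39 = 78.
Actual frame index = 78048 − 78 = 77970.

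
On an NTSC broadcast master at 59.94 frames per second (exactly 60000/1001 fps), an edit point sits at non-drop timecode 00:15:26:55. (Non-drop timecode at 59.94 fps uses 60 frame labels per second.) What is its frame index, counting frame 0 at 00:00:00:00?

55615

Total seconds to the label: (0 × 3600 + 15 × 60 + 26) = 926.
Frame index = 926 × 60 + 55 = 55615.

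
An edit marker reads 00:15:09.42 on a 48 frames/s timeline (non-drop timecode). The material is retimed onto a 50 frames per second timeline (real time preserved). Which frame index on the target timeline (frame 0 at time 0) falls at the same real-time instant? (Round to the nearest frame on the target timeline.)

Source frame index: (0×3600 + 15×60 + 9) × 48 + 42 = 43674.
Real time: 43674 / (48) = 7279/8 s.
Target frame: (7279/8) × (50) = 181975/4 ≈ 45493.750 → 45494.

frame 45494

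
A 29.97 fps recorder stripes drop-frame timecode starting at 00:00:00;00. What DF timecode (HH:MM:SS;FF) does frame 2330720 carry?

Each 10-minute DF block holds 10 × 60 × 30 − 9 × 2 = 17982 frames. 2330720 ÷ 17982 → 129 full blocks, remainder 11042.
Within the partial block the first minute is 1800 frames and each further minute 1798, so 6 further minute boundaries passed. Total skipped labels = 18 × 129 + 2 × 6 = 2334.
Non-drop label index = 2330720 + 2334 = 2333054; at 30 labels/s that is 21:36:08:14, i.e. DF 21:36:08;14.

21:36:08;14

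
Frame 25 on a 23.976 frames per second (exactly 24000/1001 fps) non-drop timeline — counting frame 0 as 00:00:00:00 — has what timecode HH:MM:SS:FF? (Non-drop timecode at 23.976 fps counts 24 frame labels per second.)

25 ÷ 24 = 1 full seconds, remainder 1 frame.
1 s = 0 h 0 min 1 s.
Timecode: 00:00:01:01.

00:00:01:01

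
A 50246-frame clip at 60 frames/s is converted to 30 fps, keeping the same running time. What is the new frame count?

Target frames = source frames × (target rate / source rate) = 50246 × (30)/(60) = 50246 × 1/2 = 25123.

25123 frames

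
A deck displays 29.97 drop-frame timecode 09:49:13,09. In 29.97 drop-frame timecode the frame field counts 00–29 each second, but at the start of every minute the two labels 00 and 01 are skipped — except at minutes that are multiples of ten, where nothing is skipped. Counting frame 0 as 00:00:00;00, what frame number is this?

1059537

Complete 10-minute blocks: 58, each 17982 frames → 1042956.
Remaining 9 whole minutes in the current block: 1800 + 8 × 1798 = 16184 frames.
Within the current minute: 13 × 30 + 9 − 2 = 397 (labels ;00/;01 skipped at this minute). Total = 1042956 + 16184 + 397 = 1059537.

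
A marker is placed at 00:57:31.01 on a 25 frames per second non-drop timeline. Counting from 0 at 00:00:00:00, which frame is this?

Total seconds to the label: (0 × 3600 + 57 × 60 + 31) = 3451.
Frame index = 3451 × 25 + 1 = 86276.

86276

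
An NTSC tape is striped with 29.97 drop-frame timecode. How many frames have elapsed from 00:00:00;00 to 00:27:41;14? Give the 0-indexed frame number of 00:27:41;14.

49794

Complete 10-minute blocks: 2, each 17982 frames → 35964.
Remaining 7 whole minutes in the current block: 1800 + 6 × 1798 = 12588 frames.
Within the current minute: 41 × 30 + 14 − 2 = 1242 (labels ;00/;01 skipped at this minute). Total = 35964 + 12588 + 1242 = 49794.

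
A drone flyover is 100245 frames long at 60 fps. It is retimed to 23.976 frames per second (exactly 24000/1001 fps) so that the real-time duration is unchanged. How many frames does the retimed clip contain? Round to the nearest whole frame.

40058 frames

Frames at target rate = 100245 × (24000/1001) / (60) = 40098000/1001 ≈ 40057.942.
Nearest whole frame: 40058.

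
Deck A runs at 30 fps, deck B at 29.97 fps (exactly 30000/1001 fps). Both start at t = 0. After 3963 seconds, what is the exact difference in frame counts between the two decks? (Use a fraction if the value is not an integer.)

A emits 30 × 3963 = 118890 frames; B emits 30000/1001 × 3963 = 118890000/1001.
Difference = 118890/1001 frames (≈ 118.7712); B is behind A.

118890/1001 frames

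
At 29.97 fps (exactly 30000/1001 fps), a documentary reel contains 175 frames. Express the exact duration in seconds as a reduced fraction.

Running time = 175 ÷ (30000/1001) = 175 × 1001/30000 = 7007/1200 s.

7007/1200 seconds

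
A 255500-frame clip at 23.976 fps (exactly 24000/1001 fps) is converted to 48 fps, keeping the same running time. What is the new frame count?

Target frames = source frames × (target rate / source rate) = 255500 × (48)/(24000/1001) = 255500 × 1001/500 = 511511.

511511 frames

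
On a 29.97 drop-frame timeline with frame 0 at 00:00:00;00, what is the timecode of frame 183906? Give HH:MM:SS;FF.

Each 10-minute DF block holds 10 × 60 × 30 − 9 × 2 = 17982 frames. 183906 ÷ 17982 → 10 full blocks, remainder 4086.
Within the partial block the first minute is 1800 frames and each further minute 1798, so 2 further minute boundaries passed. Total skipped labels = 18 × 10 + 2 × 2 = 184.
Non-drop label index = 183906 + 184 = 184090; at 30 labels/s that is 01:42:16:10, i.e. DF 01:42:16;10.

01:42:16;10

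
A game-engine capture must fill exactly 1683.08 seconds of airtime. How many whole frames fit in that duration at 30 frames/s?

50492 frames

Frames = 1683.08 × 30 = 252462/5 ≈ 50492.4000.
Complete frames: 50492.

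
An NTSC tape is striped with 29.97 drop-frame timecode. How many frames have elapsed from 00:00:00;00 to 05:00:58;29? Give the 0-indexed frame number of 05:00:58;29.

As if non-drop at 30 labels/s: (5 × 3600 + 0 × 60 + 58) × 30 + 29 = 541769.
Minute boundaries passed: 300; those not divisible by 10: 300 − 30 = 270; dropped labels = 2 × 270 = 540.
Actual frame index = 541769 − 540 = 541229.

541229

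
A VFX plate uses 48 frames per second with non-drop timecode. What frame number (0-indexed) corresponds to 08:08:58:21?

frame 1408245

Total seconds to the label: (8 × 3600 + 8 × 60 + 58) = 29338.
Frame index = 29338 × 48 + 21 = 1408245.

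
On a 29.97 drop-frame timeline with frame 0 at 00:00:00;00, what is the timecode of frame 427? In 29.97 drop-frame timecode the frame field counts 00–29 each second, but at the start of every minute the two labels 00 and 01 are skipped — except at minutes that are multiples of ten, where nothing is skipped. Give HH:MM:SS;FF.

Ten DF minutes hold 17982 frames, so frame 427 lies in block 0 (frames 0–17981) with 427 frames into that block.
The block's first minute is 1800 frames and the rest 1798 each; 427 frames reaches minute 0, so 0 × 18 + 0 × 2 = 0 labels have been skipped so far.
Adding those back, label number 427 + 0 = 427 at 30 labels/s is 14 s + 7 f = 0 h 0 min 14 s frame 7, i.e. 00:00:14;07.

00:00:14;07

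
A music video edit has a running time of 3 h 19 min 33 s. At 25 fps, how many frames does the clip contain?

3 h 19 min 33 s = 11973 s.
Frames = 11973 × 25 = 299325.

299325 frames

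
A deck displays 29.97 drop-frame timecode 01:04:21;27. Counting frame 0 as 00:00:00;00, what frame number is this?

115741

As if non-drop at 30 labels/s: (1 × 3600 + 4 × 60 + 21) × 30 + 27 = 115857.
Minute boundaries passed: 64; those not divisible by 10: 64 − 6 = 58; dropped labels = 2 × 58 = 116.
Actual frame index = 115857 − 116 = 115741.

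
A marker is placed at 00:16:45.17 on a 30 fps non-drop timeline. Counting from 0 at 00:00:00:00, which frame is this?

Total seconds to the label: (0 × 3600 + 16 × 60 + 45) = 1005.
Frame index = 1005 × 30 + 17 = 30167.

30167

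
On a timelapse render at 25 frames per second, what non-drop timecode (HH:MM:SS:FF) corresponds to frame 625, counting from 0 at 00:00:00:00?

00:00:25:00

625 ÷ 25 = 25 full seconds, remainder 0 frames.
25 s = 0 h 0 min 25 s.
Timecode: 00:00:25:00.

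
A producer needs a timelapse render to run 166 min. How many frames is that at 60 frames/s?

597600 frames

166 min = 9960 s.
Frames = 9960 × 60 = 597600.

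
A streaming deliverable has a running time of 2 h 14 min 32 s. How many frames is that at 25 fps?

201800 frames

2 h 14 min 32 s = 8072 s.
Frames = 8072 × 25 = 201800.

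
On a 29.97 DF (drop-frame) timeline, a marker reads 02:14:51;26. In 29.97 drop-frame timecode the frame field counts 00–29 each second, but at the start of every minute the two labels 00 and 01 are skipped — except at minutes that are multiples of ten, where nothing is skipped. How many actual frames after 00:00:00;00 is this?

As if non-drop at 30 labels/s: (2 × 3600 + 14 × 60 + 51) × 30 + 26 = 242756.
Minute boundaries passed: 134; those not divisible by 10: 134 − 13 = 121; dropped labels = 2 × 121 = 242.
Actual frame index = 242756 − 242 = 242514.

242514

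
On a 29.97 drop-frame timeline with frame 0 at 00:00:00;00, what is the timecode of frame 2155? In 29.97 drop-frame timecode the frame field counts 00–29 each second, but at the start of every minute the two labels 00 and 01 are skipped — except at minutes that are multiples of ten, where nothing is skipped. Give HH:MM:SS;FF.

Ten DF minutes hold 17982 frames, so frame 2155 lies in block 0 (frames 0–17981) with 2155 frames into that block.
The block's first minute is 1800 frames and the rest 1798 each; 2155 frames reaches minute 1, so 0 × 18 + 1 × 2 = 2 labels have been skipped so far.
Adding those back, label number 2155 + 2 = 2157 at 30 labels/s is 71 s + 27 f = 0 h 1 min 11 s frame 27, i.e. 00:01:11;27.

00:01:11;27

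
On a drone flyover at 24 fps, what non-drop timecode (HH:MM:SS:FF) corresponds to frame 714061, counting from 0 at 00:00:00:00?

08:15:52:13

714061 ÷ 24 = 29752 full seconds, remainder 13 frames.
29752 s = 8 h 15 min 52 s.
Timecode: 08:15:52:13.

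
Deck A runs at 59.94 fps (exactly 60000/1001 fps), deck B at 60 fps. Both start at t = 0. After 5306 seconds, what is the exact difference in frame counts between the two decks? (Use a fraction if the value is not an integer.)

A emits 60000/1001 × 5306 = 45480000/143 frames; B emits 60 × 5306 = 318360.
Difference = 45480/143 frames (≈ 318.0420); B is ahead of A.

45480/143 frames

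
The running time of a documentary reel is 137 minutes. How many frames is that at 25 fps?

205500 frames

137 min = 8220 s.
Frames = 8220 × 25 = 205500.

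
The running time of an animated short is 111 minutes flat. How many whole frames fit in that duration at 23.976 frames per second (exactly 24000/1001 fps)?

159680 frames

111 min = 6660 s.
Frames = 6660 × 24000/1001 = 159840000/1001 ≈ 159680.3197.
Complete frames: 159680.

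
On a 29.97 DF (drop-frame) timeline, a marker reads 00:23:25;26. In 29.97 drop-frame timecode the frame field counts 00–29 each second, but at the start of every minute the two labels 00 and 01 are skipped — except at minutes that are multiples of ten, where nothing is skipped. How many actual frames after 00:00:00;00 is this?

Complete 10-minute blocks: 2, each 17982 frames → 35964.
Remaining 3 whole minutes in the current block: 1800 + 2 × 1798 = 5396 frames.
Within the current minute: 25 × 30 + 26 − 2 = 774 (labels ;00/;01 skipped at this minute). Total = 35964 + 5396 + 774 = 42134.

42134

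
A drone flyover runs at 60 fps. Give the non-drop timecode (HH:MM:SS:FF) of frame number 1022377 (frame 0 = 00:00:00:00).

1022377 ÷ 60 = 17039 full seconds, remainder 37 frames.
17039 s = 4 h 43 min 59 s.
Timecode: 04:43:59:37.

04:43:59:37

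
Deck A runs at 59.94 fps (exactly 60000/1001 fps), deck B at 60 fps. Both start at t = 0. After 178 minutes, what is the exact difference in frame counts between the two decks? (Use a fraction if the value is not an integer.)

178 min = 10680 s.
A emits 60000/1001 × 10680 = 640800000/1001 frames; B emits 60 × 10680 = 640800.
Difference = 640800/1001 frames (≈ 640.1598); B is ahead of A.

640800/1001 frames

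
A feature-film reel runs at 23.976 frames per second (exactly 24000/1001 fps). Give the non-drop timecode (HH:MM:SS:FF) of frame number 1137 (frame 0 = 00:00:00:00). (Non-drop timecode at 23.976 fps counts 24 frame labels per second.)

00:00:47:09

1137 ÷ 24 = 47 full seconds, remainder 9 frames.
47 s = 0 h 0 min 47 s.
Timecode: 00:00:47:09.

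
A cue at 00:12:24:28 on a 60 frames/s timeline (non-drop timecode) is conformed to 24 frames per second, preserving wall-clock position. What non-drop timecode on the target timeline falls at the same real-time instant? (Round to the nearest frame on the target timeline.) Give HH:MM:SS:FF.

00:12:24:11

Source frame index: (0×3600 + 12×60 + 24) × 60 + 28 = 44668.
Real time: 44668 / (60) = 11167/15 s.
Target frame: (11167/15) × (24) = 89336/5 ≈ 17867.200 → 17867.
At 24 labels/s: frame 17867 → 00:12:24:11.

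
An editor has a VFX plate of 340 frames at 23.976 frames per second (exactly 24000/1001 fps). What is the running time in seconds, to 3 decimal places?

14.181 seconds

Running time = 340 × 1001/24000 = 17017/1200 s ≈ 14.181 s.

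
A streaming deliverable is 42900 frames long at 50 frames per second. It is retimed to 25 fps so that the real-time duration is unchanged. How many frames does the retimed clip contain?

21450 frames

Frames at target rate = 42900 × (25) / (50) = 21450.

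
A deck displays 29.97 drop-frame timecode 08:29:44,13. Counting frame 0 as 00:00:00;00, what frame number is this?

916615

Complete 10-minute blocks: 50, each 17982 frames → 899100.
Remaining 9 whole minutes in the current block: 1800 + 8 × 1798 = 16184 frames.
Within the current minute: 44 × 30 + 13 − 2 = 1331 (labels ;00/;01 skipped at this minute). Total = 899100 + 16184 + 1331 = 916615.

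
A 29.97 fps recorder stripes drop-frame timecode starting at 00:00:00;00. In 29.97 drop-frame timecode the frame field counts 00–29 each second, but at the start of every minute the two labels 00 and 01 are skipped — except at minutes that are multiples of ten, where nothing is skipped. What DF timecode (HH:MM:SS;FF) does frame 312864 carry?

Each 10-minute DF block holds 10 × 60 × 30 − 9 × 2 = 17982 frames. 312864 ÷ 17982 → 17 full blocks, remainder 7170.
Within the partial block the first minute is 1800 frames and each further minute 1798, so 3 further minute boundaries passed. Total skipped labels = 18 × 17 + 2 × 3 = 312.
Non-drop label index = 312864 + 312 = 313176; at 30 labels/s that is 02:53:59:06, i.e. DF 02:53:59;06.

02:53:59;06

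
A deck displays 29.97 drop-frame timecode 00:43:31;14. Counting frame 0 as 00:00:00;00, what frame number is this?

78266

Complete 10-minute blocks: 4, each 17982 frames → 71928.
Remaining 3 whole minutes in the current block: 1800 + 2 × 1798 = 5396 frames.
Within the current minute: 31 × 30 + 14 − 2 = 942 (labels ;00/;01 skipped at this minute). Total = 71928 + 5396 + 942 = 78266.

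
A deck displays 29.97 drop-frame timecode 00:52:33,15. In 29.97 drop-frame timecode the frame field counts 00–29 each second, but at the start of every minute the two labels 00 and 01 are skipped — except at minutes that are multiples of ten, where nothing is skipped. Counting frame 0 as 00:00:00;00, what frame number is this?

Complete 10-minute blocks: 5, each 17982 frames → 89910.
Remaining 2 whole minutes in the current block: 1800 + 1 × 1798 = 3598 frames.
Within the current minute: 33 × 30 + 15 − 2 = 1003 (labels ;00/;01 skipped at this minute). Total = 89910 + 3598 + 1003 = 94511.

94511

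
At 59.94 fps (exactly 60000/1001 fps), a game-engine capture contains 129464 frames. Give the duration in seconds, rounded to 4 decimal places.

Running time = 129464 × 1001/60000 = 16199183/7500 s ≈ 2159.8911 s.

2159.8911 seconds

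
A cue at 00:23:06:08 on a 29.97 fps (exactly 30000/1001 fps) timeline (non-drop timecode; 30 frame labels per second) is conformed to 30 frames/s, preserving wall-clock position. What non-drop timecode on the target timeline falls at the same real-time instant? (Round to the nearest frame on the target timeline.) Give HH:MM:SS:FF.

Source frame index: (0×3600 + 23×60 + 6) × 30 + 8 = 41588.
Real time: 41588 / (30000/1001) = 10407397/7500 s.
Target frame: (10407397/7500) × (30) = 10407397/250 ≈ 41629.588 → 41630.
At 30 labels/s: frame 41630 → 00:23:07:20.

00:23:07:20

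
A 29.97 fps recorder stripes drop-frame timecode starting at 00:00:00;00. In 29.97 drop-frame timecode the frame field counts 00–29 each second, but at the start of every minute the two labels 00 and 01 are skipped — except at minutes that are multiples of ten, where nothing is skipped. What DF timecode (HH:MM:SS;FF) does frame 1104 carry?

Ten DF minutes hold 17982 frames, so frame 1104 lies in block 0 (frames 0–17981) with 1104 frames into that block.
The block's first minute is 1800 frames and the rest 1798 each; 1104 frames reaches minute 0, so 0 × 18 + 0 × 2 = 0 labels have been skipped so far.
Adding those back, label number 1104 + 0 = 1104 at 30 labels/s is 36 s + 24 f = 0 h 0 min 36 s frame 24, i.e. 00:00:36;24.

00:00:36;24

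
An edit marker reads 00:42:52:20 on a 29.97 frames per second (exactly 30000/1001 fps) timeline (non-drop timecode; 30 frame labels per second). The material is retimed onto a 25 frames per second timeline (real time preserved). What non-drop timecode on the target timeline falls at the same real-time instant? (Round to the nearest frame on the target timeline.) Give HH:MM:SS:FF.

00:42:55:06

Source frame index: (0×3600 + 42×60 + 52) × 30 + 20 = 77180.
Real time: 77180 / (30000/1001) = 3862859/1500 s.
Target frame: (3862859/1500) × (25) = 3862859/60 ≈ 64380.983 → 64381.
At 25 labels/s: frame 64381 → 00:42:55:06.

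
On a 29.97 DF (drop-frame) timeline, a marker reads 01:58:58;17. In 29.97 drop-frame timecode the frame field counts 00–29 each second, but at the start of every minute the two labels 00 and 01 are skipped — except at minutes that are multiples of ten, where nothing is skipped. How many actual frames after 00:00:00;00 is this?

Complete 10-minute blocks: 11, each 17982 frames → 197802.
Remaining 8 whole minutes in the current block: 1800 + 7 × 1798 = 14386 frames.
Within the current minute: 58 × 30 + 17 − 2 = 1755 (labels ;00/;01 skipped at this minute). Total = 197802 + 14386 + 1755 = 213943.

213943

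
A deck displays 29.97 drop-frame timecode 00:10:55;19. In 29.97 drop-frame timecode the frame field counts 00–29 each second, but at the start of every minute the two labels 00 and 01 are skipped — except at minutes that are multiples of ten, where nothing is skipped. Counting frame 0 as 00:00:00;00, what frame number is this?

Complete 10-minute blocks: 1, each 17982 frames → 17982.
Remaining 0 whole minutes in the current block: 0 frames.
Within the current minute: 55 × 30 + 19 = 1669. Total = 17982 + 0 + 1669 = 19651.

19651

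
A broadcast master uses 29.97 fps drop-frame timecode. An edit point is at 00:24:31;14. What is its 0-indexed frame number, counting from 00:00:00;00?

Complete 10-minute blocks: 2, each 17982 frames → 35964.
Remaining 4 whole minutes in the current block: 1800 + 3 × 1798 = 7194 frames.
Within the current minute: 31 × 30 + 14 − 2 = 942 (labels ;00/;01 skipped at this minute). Total = 35964 + 7194 + 942 = 44100.

44100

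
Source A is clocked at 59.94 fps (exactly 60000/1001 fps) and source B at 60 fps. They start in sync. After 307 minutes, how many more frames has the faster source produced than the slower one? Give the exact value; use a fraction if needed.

307 min = 18420 s.
A emits 60000/1001 × 18420 = 1105200000/1001 frames; B emits 60 × 18420 = 1105200.
Difference = 1105200/1001 frames (≈ 1104.0959); B is ahead of A.

1105200/1001 frames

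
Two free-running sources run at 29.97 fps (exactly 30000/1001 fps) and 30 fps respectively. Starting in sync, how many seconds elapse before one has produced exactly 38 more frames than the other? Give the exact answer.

19019/15 seconds

The gap grows by |30 − 30000/1001| = 30/1001 frames per second.
Time for a 38-frame gap: 38 ÷ (30/1001) = 19019/15 s.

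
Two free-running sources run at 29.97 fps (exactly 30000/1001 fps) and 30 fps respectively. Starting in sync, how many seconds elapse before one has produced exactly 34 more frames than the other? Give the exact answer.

17017/15 seconds

The gap grows by |30 − 30000/1001| = 30/1001 frames per second.
Time for a 34-frame gap: 34 ÷ (30/1001) = 17017/15 s.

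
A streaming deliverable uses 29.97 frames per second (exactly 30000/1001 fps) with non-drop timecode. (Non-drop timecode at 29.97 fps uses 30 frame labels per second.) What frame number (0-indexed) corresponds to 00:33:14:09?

frame 59829

Total seconds to the label: (0 × 3600 + 33 × 60 + 14) = 1994.
Frame index = 1994 × 30 + 9 = 59829.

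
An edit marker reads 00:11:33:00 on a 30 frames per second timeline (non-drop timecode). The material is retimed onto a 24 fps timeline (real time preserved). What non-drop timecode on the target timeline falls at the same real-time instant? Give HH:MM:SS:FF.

00:11:33:00

Source frame index: (0×3600 + 11×60 + 33) × 30 + 0 = 20790.
Real time: 20790 / (30) = 693 s.
Target frame: (693) × (24) = 16632.
At 24 labels/s: frame 16632 → 00:11:33:00.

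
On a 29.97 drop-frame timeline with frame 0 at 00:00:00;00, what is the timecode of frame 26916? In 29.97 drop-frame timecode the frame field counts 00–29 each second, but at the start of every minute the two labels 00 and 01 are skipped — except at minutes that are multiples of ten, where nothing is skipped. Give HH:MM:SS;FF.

Each 10-minute DF block holds 10 × 60 × 30 − 9 × 2 = 17982 frames. 26916 ÷ 17982 → 1 full block, remainder 8934.
Within the partial block the first minute is 1800 frames and each further minute 1798, so 4 further minute boundaries passed. Total skipped labels = 18 × 1 + 2 × 4 = 26.
Non-drop label index = 26916 + 26 = 26942; at 30 labels/s that is 00:14:58:02, i.e. DF 00:14:58;02.

00:14:58;02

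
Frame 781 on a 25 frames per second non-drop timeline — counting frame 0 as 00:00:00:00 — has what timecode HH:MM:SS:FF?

00:00:31:06

781 ÷ 25 = 31 full seconds, remainder 6 frames.
31 s = 0 h 0 min 31 s.
Timecode: 00:00:31:06.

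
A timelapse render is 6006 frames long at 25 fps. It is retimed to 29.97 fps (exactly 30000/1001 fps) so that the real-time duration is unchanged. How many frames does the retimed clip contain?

Target frames = source frames × (target rate / source rate) = 6006 × (30000/1001)/(25) = 6006 × 1200/1001 = 7200.

7200 frames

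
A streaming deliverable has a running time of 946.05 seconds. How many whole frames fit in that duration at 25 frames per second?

23651 frames

Frames = 946.05 × 25 = 94605/4 ≈ 23651.2500.
Complete frames: 23651.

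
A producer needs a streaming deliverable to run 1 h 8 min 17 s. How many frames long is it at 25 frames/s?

102425 frames

1 h 8 min 17 s = 4097 s.
Frames = 4097 × 25 = 102425.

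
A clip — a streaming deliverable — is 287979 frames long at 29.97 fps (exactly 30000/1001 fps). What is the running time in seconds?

Running time = 287979 / (30000/1001) = 9608.8993 s.

9608.8993 seconds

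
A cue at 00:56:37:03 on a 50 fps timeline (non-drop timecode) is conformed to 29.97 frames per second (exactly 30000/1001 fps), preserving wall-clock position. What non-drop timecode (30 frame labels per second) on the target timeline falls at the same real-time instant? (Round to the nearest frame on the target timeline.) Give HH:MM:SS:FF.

Source frame index: (0×3600 + 56×60 + 37) × 50 + 3 = 169853.
Real time: 169853 / (50) = 169853/50 s.
Target frame: (169853/50) × (30000/1001) = 101911800/1001 ≈ 101809.990 → 101810.
At 30 labels/s: frame 101810 → 00:56:33:20.

00:56:33:20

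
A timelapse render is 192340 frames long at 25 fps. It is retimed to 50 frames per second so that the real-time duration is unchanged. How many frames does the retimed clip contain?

384680 frames

Target frames = source frames × (target rate / source rate) = 192340 × (50)/(25) = 192340 × 2 = 384680.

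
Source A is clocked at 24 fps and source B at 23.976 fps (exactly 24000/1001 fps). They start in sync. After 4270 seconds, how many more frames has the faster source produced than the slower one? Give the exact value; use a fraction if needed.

A emits 24 × 4270 = 102480 frames; B emits 24000/1001 × 4270 = 14640000/143.
Difference = 14640/143 frames (≈ 102.3776); B is behind A.

14640/143 frames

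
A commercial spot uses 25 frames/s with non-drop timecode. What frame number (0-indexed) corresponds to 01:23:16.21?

frame 124921

Total seconds to the label: (1 × 3600 + 23 × 60 + 16) = 4996.
Frame index = 4996 × 25 + 21 = 124921.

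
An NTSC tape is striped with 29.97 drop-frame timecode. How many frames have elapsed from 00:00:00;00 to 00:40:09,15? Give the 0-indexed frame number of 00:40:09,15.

Complete 10-minute blocks: 4, each 17982 frames → 71928.
Remaining 0 whole minutes in the current block: 0 frames.
Within the current minute: 9 × 30 + 15 = 285. Total = 71928 + 0 + 285 = 72213.

72213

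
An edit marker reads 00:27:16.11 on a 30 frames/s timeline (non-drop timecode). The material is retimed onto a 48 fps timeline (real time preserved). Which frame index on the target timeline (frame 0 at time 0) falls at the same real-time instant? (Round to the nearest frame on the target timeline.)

Source frame index: (0×3600 + 27×60 + 16) × 30 + 11 = 49091.
Real time: 49091 / (30) = 49091/30 s.
Target frame: (49091/30) × (48) = 392728/5 ≈ 78545.600 → 78546.

frame 78546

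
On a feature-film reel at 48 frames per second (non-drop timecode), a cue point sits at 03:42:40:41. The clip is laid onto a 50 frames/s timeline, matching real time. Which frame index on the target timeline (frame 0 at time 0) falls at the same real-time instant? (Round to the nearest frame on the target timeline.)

Source frame index: (3×3600 + 42×60 + 40) × 48 + 41 = 641321.
Real time: 641321 / (48) = 641321/48 s.
Target frame: (641321/48) × (50) = 16033025/24 ≈ 668042.708 → 668043.

frame 668043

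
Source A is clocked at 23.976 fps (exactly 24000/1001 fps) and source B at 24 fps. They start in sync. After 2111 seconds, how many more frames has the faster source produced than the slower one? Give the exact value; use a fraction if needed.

A emits 24000/1001 × 2111 = 50664000/1001 frames; B emits 24 × 2111 = 50664.
Difference = 50664/1001 frames (≈ 50.6134); B is ahead of A.

50664/1001 frames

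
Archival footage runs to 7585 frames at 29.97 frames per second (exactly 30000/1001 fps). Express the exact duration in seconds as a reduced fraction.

1518517/6000 seconds

Running time = 7585 ÷ (30000/1001) = 7585 × 1001/30000 = 1518517/6000 s.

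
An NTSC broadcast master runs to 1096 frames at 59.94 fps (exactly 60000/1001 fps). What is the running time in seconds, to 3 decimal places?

Running time = 1096 × 1001/60000 = 137137/7500 s ≈ 18.285 s.

18.285 seconds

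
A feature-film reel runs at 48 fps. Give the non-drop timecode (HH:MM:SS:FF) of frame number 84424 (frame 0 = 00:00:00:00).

00:29:18:40

84424 ÷ 48 = 1758 full seconds, remainder 40 frames.
1758 s = 0 h 29 min 18 s.
Timecode: 00:29:18:40.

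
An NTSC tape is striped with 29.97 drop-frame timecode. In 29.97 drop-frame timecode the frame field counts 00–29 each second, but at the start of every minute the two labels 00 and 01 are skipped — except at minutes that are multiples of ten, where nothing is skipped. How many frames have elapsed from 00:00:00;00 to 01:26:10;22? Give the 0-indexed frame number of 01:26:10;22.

Complete 10-minute blocks: 8, each 17982 frames → 143856.
Remaining 6 whole minutes in the current block: 1800 + 5 × 1798 = 10790 frames.
Within the current minute: 10 × 30 + 22 − 2 = 320 (labels ;00/;01 skipped at this minute). Total = 143856 + 10790 + 320 = 154966.

154966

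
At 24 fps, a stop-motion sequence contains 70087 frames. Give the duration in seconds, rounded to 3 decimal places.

2920.292 seconds

Running time = 70087 × 1/24 = 70087/24 s ≈ 2920.292 s.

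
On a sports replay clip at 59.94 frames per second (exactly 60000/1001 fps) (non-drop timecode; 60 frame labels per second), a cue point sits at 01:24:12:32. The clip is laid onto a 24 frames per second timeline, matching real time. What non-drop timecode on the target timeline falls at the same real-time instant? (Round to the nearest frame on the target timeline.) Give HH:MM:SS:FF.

01:24:17:14

Source frame index: (1×3600 + 24×60 + 12) × 60 + 32 = 303152.
Real time: 303152 / (60000/1001) = 18965947/3750 s.
Target frame: (18965947/3750) × (24) = 75863788/625 ≈ 121382.061 → 121382.
At 24 labels/s: frame 121382 → 01:24:17:14.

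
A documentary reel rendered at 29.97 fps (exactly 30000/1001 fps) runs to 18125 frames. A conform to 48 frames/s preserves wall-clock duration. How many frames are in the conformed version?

29029 frames

Target frames = source frames × (target rate / source rate) = 18125 × (48)/(30000/1001) = 18125 × 1001/625 = 29029.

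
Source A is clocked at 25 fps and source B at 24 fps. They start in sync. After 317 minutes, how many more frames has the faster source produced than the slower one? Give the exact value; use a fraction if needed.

19020 frames

317 min = 19020 s.
A emits 25 × 19020 = 475500 frames; B emits 24 × 19020 = 456480.
Difference = 19020 frames; B is behind A.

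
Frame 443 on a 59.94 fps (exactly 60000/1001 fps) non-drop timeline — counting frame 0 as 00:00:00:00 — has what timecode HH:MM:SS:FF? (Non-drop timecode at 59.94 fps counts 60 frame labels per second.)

00:00:07:23

443 ÷ 60 = 7 full seconds, remainder 23 frames.
7 s = 0 h 0 min 7 s.
Timecode: 00:00:07:23.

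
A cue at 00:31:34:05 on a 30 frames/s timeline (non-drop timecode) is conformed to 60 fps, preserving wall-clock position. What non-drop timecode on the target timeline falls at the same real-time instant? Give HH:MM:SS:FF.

Source frame index: (0×3600 + 31×60 + 34) × 30 + 5 = 56825.
Real time: 56825 / (30) = 11365/6 s.
Target frame: (11365/6) × (60) = 113650.
At 60 labels/s: frame 113650 → 00:31:34:10.

00:31:34:10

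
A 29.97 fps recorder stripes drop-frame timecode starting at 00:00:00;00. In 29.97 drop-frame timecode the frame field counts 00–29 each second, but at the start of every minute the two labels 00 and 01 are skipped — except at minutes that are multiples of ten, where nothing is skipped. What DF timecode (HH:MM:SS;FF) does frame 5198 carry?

Ten DF minutes hold 17982 frames, so frame 5198 lies in block 0 (frames 0–17981) with 5198 frames into that block.
The block's first minute is 1800 frames and the rest 1798 each; 5198 frames reaches minute 2, so 0 × 18 + 2 × 2 = 4 labels have been skipped so far.
Adding those back, label number 5198 + 4 = 5202 at 30 labels/s is 173 s + 12 f = 0 h 2 min 53 s frame 12, i.e. 00:02:53;12.

00:02:53;12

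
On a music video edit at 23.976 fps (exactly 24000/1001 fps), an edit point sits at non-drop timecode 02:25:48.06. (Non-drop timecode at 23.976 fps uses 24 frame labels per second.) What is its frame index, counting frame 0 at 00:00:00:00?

Total seconds to the label: (2 × 3600 + 25 × 60 + 48) = 8748.
Frame index = 8748 × 24 + 6 = 209958.

209958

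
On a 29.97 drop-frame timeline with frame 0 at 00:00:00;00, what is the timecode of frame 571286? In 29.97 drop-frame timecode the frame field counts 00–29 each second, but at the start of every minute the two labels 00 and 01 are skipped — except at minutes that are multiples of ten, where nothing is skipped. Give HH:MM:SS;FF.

05:17:41;28

Each 10-minute DF block holds 10 × 60 × 30 − 9 × 2 = 17982 frames. 571286 ÷ 17982 → 31 full blocks, remainder 13844.
Within the partial block the first minute is 1800 frames and each further minute 1798, so 7 further minute boundaries passed. Total skipped labels = 18 × 31 + 2 × 7 = 572.
Non-drop label index = 571286 + 572 = 571858; at 30 labels/s that is 05:17:41:28, i.e. DF 05:17:41;28.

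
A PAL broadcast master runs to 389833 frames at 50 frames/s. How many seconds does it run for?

Running time = 389833 / (50) = 7796.66 s.

7796.66 seconds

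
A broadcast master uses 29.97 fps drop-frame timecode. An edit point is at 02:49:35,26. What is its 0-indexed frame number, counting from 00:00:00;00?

304970

As if non-drop at 30 labels/s: (2 × 3600 + 49 × 60 + 35) × 30 + 26 = 305276.
Minute boundaries passed: 169; those not divisible by 10: 169 − 16 = 153; dropped labels = 2 × 153 = 306.
Actual frame index = 305276 − 306 = 304970.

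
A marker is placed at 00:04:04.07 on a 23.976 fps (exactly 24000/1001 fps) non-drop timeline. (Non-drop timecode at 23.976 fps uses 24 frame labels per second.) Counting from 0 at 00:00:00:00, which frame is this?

Total seconds to the label: (0 × 3600 + 4 × 60 + 4) = 244.
Frame index = 244 × 24 + 7 = 5863.

frame 5863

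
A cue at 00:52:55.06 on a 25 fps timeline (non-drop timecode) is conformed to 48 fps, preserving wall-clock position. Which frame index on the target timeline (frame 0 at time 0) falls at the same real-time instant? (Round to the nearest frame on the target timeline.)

Source frame index: (0×3600 + 52×60 + 55) × 25 + 6 = 79381.
Real time: 79381 / (25) = 79381/25 s.
Target frame: (79381/25) × (48) = 3810288/25 ≈ 152411.520 → 152412.

frame 152412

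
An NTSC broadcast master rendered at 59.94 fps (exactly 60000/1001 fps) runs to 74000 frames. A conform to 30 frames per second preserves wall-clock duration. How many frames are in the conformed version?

37037 frames

Target frames = source frames × (target rate / source rate) = 74000 × (30)/(60000/1001) = 74000 × 1001/2000 = 37037.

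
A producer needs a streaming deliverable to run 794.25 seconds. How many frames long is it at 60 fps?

Frames = 794.25 × 60 = 47655.

47655 frames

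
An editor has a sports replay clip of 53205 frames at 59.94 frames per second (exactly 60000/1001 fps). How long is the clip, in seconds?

Running time = 53205 / (60000/1001) = 887.63675 s.

887.63675 seconds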